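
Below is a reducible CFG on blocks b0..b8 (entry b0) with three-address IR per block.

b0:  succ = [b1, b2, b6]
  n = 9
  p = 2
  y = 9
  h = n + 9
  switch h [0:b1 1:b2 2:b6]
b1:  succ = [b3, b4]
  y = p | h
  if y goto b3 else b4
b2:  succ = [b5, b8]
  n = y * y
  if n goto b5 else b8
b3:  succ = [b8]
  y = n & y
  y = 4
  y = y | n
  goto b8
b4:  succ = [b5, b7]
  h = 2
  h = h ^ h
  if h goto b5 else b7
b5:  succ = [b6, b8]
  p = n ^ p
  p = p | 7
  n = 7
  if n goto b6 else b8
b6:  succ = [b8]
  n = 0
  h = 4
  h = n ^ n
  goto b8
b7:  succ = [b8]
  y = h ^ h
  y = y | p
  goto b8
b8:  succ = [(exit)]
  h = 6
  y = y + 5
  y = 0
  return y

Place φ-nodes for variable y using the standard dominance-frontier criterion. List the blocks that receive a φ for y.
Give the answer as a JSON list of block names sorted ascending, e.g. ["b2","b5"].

idom tree: b1←b0 b2←b0 b3←b1 b4←b1 b5←b0 b6←b0 b7←b4 b8←b0
Dom at joins:
  b5: preds {b2,b4}: {b0,b2} ∩ {b0,b1,b4} = {b0}; idom=b0
  b6: preds {b0,b5}: {b0} ∩ {b0,b5} = {b0}; idom=b0
  b8: preds {b2,b3,b5,b6,b7}: {b0,b2} ∩ {b0,b1,b3} ∩ {b0,b5} ∩ {b0,b6} ∩ {b0,b1,b4,b7} = {b0}; idom=b0

Frontier:
  b5←b2: walk b2 to b0
  b5←b4: walk b4→b1 to b0
  b6←b0: walk · to b0
  b6←b5: walk b5 to b0
  b8←b2: walk b2 to b0
  b8←b3: walk b3→b1 to b0
  b8←b5: walk b5 to b0
  b8←b6: walk b6 to b0
  b8←b7: walk b7→b4→b1 to b0
  b0: DF=∅
  b1: DF={b5,b8}
  b2: DF={b5,b8}
  b3: DF={b8}
  b4: DF={b5,b8}
  b5: DF={b6,b8}
  b6: DF={b8}
  b7: DF={b8}
  b8: DF=∅

φ for y: defs {b0,b1,b3,b7,b8}
  DF⁺ = {b5,b6,b8}

Answer: ["b5", "b6", "b8"]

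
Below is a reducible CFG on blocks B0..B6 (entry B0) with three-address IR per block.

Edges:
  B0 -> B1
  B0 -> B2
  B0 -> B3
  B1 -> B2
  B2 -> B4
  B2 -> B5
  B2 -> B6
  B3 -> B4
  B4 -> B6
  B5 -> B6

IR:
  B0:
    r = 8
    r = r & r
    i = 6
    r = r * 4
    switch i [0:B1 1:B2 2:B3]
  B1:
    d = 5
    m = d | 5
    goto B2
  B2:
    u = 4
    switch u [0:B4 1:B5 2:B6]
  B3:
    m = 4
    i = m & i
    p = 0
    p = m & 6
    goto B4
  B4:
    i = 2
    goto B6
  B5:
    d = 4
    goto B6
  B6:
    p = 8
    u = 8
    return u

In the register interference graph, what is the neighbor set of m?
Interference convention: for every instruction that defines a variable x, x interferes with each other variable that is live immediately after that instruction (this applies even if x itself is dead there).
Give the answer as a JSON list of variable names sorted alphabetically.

def/use:
  B0 def {i,r} use ∅
  B1 def {d,m} use ∅
  B2 def {u} use ∅
  B3 def {i,m,p} use {i}
  B4 def {i} use ∅
  B5 def {d} use ∅
  B6 def {p,u} use ∅

Live sets:
  B0: in=∅ out={i}
  B1: in=∅ out=∅
  B2: in=∅ out=∅
  B3: in={i} out=∅
  B4: in=∅ out=∅
  B5: in=∅ out=∅
  B6: in=∅ out=∅

Conflict graph:
  d: ∅
  i: {m,r}
  m: {i,p}
  p: {m}
  r: {i}
  u: ∅

N(m) = ["i", "p"]

Answer: ["i", "p"]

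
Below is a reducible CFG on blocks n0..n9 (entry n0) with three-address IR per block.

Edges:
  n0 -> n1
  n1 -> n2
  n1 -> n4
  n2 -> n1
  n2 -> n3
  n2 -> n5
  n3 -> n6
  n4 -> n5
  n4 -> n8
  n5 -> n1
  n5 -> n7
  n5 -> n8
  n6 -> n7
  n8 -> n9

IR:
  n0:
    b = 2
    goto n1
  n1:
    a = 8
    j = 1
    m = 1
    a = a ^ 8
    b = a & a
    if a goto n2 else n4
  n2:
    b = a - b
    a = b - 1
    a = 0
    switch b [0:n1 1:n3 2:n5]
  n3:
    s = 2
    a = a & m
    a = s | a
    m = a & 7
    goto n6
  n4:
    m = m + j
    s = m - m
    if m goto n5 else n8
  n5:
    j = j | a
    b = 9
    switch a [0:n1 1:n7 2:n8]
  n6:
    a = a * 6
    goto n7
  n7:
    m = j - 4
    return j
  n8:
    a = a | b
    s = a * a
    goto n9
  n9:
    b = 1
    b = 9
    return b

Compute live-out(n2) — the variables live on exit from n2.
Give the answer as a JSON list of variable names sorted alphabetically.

Answer: ["a", "j", "m"]

Working:
Per-block:
  n0 def {b} use ∅
  n1 def {a,b,j,m} use ∅
  n2 def {a,b} use {a,b}
  n3 def {a,m,s} use {a,m}
  n4 def {m,s} use {j,m}
  n5 def {b,j} use {a,j}
  n6 def {a} use {a}
  n7 def {m} use {j}
  n8 def {a,s} use {a,b}
  n9 def {b} use ∅

Backward fixpoint:
  n0 li=∅ lo=∅
  n1 li=∅ lo={a,b,j,m}
  n2 li={a,b,j,m} lo={a,j,m}
  n3 li={a,j,m} lo={a,j}
  n4 li={a,b,j,m} lo={a,b,j}
  n5 li={a,j} lo={a,b,j}
  n6 li={a,j} lo={j}
  n7 li={j} lo=∅
  n8 li={a,b} lo=∅
  n9 li=∅ lo=∅

live-out(n2) = ["a", "j", "m"]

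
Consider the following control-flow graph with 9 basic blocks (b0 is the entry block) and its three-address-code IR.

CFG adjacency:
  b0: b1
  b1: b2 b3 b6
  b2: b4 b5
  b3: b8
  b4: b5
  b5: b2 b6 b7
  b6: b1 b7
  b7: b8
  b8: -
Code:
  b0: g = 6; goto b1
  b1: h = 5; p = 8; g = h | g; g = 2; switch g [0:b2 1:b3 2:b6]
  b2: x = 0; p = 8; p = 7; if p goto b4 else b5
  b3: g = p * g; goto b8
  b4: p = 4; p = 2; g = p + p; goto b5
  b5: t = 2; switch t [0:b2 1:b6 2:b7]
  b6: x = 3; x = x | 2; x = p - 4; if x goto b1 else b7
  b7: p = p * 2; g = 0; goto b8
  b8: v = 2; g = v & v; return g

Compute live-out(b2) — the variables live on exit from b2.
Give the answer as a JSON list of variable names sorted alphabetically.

Block summaries:
  b0 def {g} use ∅
  b1 def {g,h,p} use {g}
  b2 def {p,x} use ∅
  b3 def {g} use {g,p}
  b4 def {g,p} use ∅
  b5 def {t} use ∅
  b6 def {x} use {p}
  b7 def {g,p} use {p}
  b8 def {g,v} use ∅

Live sets:
  b0 li=∅ lo={g}
  b1 li={g} lo={g,p}
  b2 li={g} lo={g,p}
  b3 li={g,p} lo=∅
  b4 li=∅ lo={g,p}
  b5 li={g,p} lo={g,p}
  b6 li={g,p} lo={g,p}
  b7 li={p} lo=∅
  b8 li=∅ lo=∅

live-out(b2) = ["g", "p"]

Answer: ["g", "p"]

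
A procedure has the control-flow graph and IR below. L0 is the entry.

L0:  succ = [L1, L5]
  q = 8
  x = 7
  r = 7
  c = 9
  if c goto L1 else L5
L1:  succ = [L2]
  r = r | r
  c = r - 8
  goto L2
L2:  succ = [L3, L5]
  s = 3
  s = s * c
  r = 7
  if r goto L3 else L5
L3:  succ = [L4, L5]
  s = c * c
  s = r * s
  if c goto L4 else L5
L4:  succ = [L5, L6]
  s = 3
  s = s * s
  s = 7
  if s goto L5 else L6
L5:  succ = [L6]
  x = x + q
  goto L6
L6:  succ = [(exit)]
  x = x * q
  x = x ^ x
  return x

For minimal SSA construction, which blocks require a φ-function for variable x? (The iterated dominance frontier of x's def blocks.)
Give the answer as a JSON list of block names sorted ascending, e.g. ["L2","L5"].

Answer: ["L6"]

Derivation:
idom tree: L1←L0 L2←L1 L3←L2 L4←L3 L5←L0 L6←L0
Dom∩ at merges:
  L5: preds {L0,L2,L3,L4}: {L0} ∩ {L0,L1,L2} ∩ {L0,L1,L2,L3} ∩ {L0,L1,L2,L3,L4} = {L0}; idom=L0
  L6: preds {L4,L5}: {L0,L1,L2,L3,L4} ∩ {L0,L5} = {L0}; idom=L0

DF walk-up:
  L5←L0: walk · to L0
  L5←L2: walk L2→L1 to L0
  L5←L3: walk L3→L2→L1 to L0
  L5←L4: walk L4→L3→L2→L1 to L0
  L6←L4: walk L4→L3→L2→L1 to L0
  L6←L5: walk L5 to L0
  DF(L0)=∅
  DF(L1)={L5,L6}
  DF(L2)={L5,L6}
  DF(L3)={L5,L6}
  DF(L4)={L5,L6}
  DF(L5)={L6}
  DF(L6)=∅

φ for x: defs {L0,L5,L6}
  DF⁺ = {L6}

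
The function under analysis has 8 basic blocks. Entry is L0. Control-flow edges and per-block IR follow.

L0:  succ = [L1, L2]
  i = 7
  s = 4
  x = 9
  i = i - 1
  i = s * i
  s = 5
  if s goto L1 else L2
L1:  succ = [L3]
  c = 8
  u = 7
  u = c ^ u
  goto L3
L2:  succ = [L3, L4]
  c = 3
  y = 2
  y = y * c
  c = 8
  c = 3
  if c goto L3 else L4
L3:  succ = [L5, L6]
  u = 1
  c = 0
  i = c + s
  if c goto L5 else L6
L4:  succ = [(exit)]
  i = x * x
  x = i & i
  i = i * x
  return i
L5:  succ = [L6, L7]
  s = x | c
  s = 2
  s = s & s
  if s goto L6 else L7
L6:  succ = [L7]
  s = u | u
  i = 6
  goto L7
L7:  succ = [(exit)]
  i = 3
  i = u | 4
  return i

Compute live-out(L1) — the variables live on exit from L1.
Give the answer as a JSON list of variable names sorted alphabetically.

Answer: ["s", "x"]

Analysis:
def/use:
  L0: def={i,s,x} ue=∅
  L1: def={c,u} ue=∅
  L2: def={c,y} ue=∅
  L3: def={c,i,u} ue={s}
  L4: def={i,x} ue={x}
  L5: def={s} ue={c,x}
  L6: def={i,s} ue={u}
  L7: def={i} ue={u}

Backward fixpoint:
  L0: in=∅ out={s,x}
  L1: in={s,x} out={s,x}
  L2: in={s,x} out={s,x}
  L3: in={s,x} out={c,u,x}
  L4: in={x} out=∅
  L5: in={c,u,x} out={u}
  L6: in={u} out={u}
  L7: in={u} out=∅

live-out(L1) = ["s", "x"]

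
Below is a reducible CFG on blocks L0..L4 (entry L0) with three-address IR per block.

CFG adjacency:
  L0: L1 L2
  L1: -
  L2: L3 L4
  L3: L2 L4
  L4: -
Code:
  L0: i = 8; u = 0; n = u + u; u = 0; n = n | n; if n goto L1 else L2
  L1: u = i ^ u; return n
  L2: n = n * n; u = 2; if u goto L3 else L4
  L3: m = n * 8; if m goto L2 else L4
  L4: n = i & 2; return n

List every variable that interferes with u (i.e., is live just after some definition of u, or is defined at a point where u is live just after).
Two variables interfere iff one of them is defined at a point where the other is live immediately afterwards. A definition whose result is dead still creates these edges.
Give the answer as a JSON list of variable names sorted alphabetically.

Block summaries:
  L0 def {i,n,u} use ∅
  L1 def {u} use {i,n,u}
  L2 def {n,u} use {n}
  L3 def {m} use {n}
  L4 def {n} use {i}

Live sets:
  L0 li=∅ lo={i,n,u}
  L1 li={i,n,u} lo=∅
  L2 li={i,n} lo={i,n}
  L3 li={i,n} lo={i,n}
  L4 li={i} lo=∅

Interfere edges:
  i — {m,n,u}
  m — {i,n}
  n — {i,m,u}
  u — {i,n}

N(u) = ["i", "n"]

Answer: ["i", "n"]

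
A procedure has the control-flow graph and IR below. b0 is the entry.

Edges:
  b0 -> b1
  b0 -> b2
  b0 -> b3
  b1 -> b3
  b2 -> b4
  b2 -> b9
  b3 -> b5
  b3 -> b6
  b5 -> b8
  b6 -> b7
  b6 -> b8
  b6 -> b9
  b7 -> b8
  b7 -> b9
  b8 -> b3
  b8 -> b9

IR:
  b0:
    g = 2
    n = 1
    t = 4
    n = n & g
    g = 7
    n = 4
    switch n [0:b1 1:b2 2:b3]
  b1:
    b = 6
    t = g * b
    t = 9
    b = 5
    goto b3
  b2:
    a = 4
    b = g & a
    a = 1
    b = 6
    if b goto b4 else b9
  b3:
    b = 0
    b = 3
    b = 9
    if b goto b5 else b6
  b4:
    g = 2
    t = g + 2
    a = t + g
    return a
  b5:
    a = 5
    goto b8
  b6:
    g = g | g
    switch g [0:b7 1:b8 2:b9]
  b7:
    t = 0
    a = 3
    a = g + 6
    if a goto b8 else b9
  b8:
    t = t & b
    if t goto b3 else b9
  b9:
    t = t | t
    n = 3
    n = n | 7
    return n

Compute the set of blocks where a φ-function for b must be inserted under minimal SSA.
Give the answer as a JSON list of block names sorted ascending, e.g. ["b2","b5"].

idom tree: b1←b0 b2←b0 b3←b0 b4←b2 b5←b3 b6←b3 b7←b6 b8←b3 b9←b0
Dom at joins:
  b3: preds {b0,b1,b8}: {b0} ∩ {b0,b1} ∩ {b0,b3,b8} = {b0}; idom=b0
  b8: preds {b5,b6,b7}: {b0,b3,b5} ∩ {b0,b3,b6} ∩ {b0,b3,b6,b7} = {b0,b3}; idom=b3
  b9: preds {b2,b6,b7,b8}: {b0,b2} ∩ {b0,b3,b6} ∩ {b0,b3,b6,b7} ∩ {b0,b3,b8} = {b0}; idom=b0

Frontier:
  join b3 pred b0: · stop@b0
  join b3 pred b1: b1 stop@b0
  join b3 pred b8: b8→b3 stop@b0
  join b8 pred b5: b5 stop@b3
  join b8 pred b6: b6 stop@b3
  join b8 pred b7: b7→b6 stop@b3
  join b9 pred b2: b2 stop@b0
  join b9 pred b6: b6→b3 stop@b0
  join b9 pred b7: b7→b6→b3 stop@b0
  join b9 pred b8: b8→b3 stop@b0
  b0 → ∅
  b1 → {b3}
  b2 → {b9}
  b3 → {b3,b9}
  b4 → ∅
  b5 → {b8}
  b6 → {b8,b9}
  b7 → {b8,b9}
  b8 → {b3,b9}
  b9 → ∅

φ for b: defs {b1,b2,b3}
  DF⁺ = {b3,b9}

Answer: ["b3", "b9"]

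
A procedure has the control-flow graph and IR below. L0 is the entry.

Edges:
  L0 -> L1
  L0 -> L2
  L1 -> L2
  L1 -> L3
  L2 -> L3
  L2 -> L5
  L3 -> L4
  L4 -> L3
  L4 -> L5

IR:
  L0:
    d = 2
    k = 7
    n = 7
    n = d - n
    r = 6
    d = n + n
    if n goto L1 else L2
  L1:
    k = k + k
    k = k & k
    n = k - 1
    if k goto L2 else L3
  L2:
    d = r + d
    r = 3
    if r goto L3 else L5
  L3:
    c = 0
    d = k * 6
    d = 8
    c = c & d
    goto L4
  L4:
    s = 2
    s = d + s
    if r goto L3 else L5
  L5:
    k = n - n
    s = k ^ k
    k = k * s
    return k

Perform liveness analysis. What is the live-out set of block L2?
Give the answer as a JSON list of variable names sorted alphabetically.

Answer: ["k", "n", "r"]

Working:
def/use:
  L0: def={d,k,n,r} ue=∅
  L1: def={k,n} ue={k}
  L2: def={d,r} ue={d,r}
  L3: def={c,d} ue={k}
  L4: def={s} ue={d,r}
  L5: def={k,s} ue={n}

Liveness:
  L0 li=∅ lo={d,k,n,r}
  L1 li={d,k,r} lo={d,k,n,r}
  L2 li={d,k,n,r} lo={k,n,r}
  L3 li={k,n,r} lo={d,k,n,r}
  L4 li={d,k,n,r} lo={k,n,r}
  L5 li={n} lo=∅

live-out(L2) = ["k", "n", "r"]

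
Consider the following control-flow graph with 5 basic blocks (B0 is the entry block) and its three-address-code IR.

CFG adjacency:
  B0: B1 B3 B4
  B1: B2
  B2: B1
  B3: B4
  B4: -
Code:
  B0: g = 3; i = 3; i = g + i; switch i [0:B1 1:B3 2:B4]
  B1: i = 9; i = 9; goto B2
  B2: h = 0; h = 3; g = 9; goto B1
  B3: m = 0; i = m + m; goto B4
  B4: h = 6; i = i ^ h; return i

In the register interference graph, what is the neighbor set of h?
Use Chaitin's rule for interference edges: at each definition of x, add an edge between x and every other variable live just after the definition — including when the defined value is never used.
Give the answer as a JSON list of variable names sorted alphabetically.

Answer: ["i"]

Working:
def/use:
  B0: def={g,i} ue=∅
  B1: def={i} ue=∅
  B2: def={g,h} ue=∅
  B3: def={i,m} ue=∅
  B4: def={h,i} ue={i}

Live sets:
  B0 li=∅ lo={i}
  B1 li=∅ lo=∅
  B2 li=∅ lo=∅
  B3 li=∅ lo={i}
  B4 li={i} lo=∅

Conflict graph:
  g: {i}
  h: {i}
  i: {g,h}
  m: ∅

N(h) = ["i"]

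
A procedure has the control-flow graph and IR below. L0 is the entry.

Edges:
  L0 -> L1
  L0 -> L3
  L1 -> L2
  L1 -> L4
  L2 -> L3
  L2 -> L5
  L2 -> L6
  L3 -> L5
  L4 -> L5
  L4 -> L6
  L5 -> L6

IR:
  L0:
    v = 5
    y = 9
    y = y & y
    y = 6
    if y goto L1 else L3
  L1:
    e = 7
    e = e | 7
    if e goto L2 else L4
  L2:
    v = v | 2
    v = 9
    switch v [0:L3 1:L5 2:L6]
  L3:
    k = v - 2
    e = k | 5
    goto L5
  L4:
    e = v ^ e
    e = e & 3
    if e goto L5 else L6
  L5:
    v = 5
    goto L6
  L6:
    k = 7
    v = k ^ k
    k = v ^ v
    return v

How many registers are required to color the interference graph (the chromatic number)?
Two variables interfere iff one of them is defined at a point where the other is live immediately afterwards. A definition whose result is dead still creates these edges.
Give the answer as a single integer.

def/use:
  L0 def {v,y} use ∅
  L1 def {e} use ∅
  L2 def {v} use {v}
  L3 def {e,k} use {v}
  L4 def {e} use {e,v}
  L5 def {v} use ∅
  L6 def {k,v} use ∅

Liveness:
  L0 li=∅ lo={v}
  L1 li={v} lo={e,v}
  L2 li={v} lo={v}
  L3 li={v} lo=∅
  L4 li={e,v} lo=∅
  L5 li=∅ lo=∅
  L6 li=∅ lo=∅

Conflict graph:
  e↔{v}
  k↔{v}
  v↔{e,k,y}
  y↔{v}

Registers:
  clique {e,v} ⇒ need ≥ 2
  assign e→r1 k→r1 v→r0 y→r1 — no edge inside a register ⇒ χ ≤ 2
  χ = 2

Answer: 2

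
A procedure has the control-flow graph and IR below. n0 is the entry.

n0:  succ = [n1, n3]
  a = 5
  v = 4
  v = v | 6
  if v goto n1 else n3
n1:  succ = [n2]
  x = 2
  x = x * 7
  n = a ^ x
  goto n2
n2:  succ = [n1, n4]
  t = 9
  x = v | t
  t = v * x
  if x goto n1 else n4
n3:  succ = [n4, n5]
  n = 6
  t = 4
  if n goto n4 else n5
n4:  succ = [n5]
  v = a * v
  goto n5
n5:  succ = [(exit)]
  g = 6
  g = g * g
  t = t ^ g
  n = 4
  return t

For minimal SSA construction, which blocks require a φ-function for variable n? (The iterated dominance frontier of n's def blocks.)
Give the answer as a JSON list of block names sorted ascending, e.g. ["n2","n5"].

Answer: ["n1", "n4", "n5"]

Analysis:
idom tree: n1←n0 n2←n1 n3←n0 n4←n0 n5←n0
Join-block Dom:
  n1: preds {n0,n2}: {n0} ∩ {n0,n1,n2} = {n0}; idom=n0
  n4: preds {n2,n3}: {n0,n1,n2} ∩ {n0,n3} = {n0}; idom=n0
  n5: preds {n3,n4}: {n0,n3} ∩ {n0,n4} = {n0}; idom=n0

Frontier:
  join n1 pred n0: · stop@n0
  join n1 pred n2: n2→n1 stop@n0
  join n4 pred n2: n2→n1 stop@n0
  join n4 pred n3: n3 stop@n0
  join n5 pred n3: n3 stop@n0
  join n5 pred n4: n4 stop@n0
  n0 → ∅
  n1 → {n1,n4}
  n2 → {n1,n4}
  n3 → {n4,n5}
  n4 → {n5}
  n5 → ∅

φ for n: defs {n1,n3,n5}
  DF⁺ = {n1,n4,n5}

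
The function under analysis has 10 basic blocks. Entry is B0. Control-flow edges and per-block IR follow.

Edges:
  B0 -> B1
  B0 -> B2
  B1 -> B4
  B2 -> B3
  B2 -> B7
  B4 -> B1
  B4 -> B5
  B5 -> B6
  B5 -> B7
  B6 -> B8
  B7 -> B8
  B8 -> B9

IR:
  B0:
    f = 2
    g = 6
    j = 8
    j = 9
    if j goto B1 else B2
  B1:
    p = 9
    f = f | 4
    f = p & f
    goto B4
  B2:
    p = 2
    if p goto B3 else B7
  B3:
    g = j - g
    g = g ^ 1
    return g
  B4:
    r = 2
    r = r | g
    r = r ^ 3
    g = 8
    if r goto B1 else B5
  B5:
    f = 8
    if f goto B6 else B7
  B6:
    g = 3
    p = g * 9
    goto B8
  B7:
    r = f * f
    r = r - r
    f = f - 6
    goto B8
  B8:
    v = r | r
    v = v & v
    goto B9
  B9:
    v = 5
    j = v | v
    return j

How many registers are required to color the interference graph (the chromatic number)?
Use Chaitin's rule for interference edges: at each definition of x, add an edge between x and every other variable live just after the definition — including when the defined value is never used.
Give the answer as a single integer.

Block summaries:
  B0: def={f,g,j} ue=∅
  B1: def={f,p} ue={f}
  B2: def={p} ue=∅
  B3: def={g} ue={g,j}
  B4: def={g,r} ue={g}
  B5: def={f} ue=∅
  B6: def={g,p} ue=∅
  B7: def={f,r} ue={f}
  B8: def={v} ue={r}
  B9: def={j,v} ue=∅

Live sets:
  B0: in=∅ out={f,g,j}
  B1: in={f,g} out={f,g}
  B2: in={f,g,j} out={f,g,j}
  B3: in={g,j} out=∅
  B4: in={f,g} out={f,g,r}
  B5: in={r} out={f,r}
  B6: in={r} out={r}
  B7: in={f} out={r}
  B8: in={r} out=∅
  B9: in=∅ out=∅

Interfere edges:
  f — {g,j,p,r}
  g — {f,j,p,r}
  j — {f,g,p}
  p — {f,g,j,r}
  r — {f,g,p}
  v — ∅

Chromatic number:
  clique {f,g,j,p} ⇒ need ≥ 4
  4-colouring: r0={f,v}  r1={g}  r2={p}  r3={j,r}
  χ = 4

Answer: 4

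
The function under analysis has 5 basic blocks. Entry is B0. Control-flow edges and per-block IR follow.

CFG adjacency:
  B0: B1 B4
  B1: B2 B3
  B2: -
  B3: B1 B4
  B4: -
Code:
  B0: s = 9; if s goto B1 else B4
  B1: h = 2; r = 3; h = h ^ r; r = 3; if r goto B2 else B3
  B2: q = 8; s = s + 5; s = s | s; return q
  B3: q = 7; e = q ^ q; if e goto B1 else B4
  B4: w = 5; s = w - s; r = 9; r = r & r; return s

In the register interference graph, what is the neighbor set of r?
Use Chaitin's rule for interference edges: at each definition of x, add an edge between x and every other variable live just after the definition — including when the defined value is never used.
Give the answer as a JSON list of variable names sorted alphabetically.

Answer: ["h", "s"]

Analysis:
def/use:
  B0 def {s} use ∅
  B1 def {h,r} use ∅
  B2 def {q,s} use {s}
  B3 def {e,q} use ∅
  B4 def {r,s,w} use {s}

Liveness:
  B0: in=∅ out={s}
  B1: in={s} out={s}
  B2: in={s} out=∅
  B3: in={s} out={s}
  B4: in={s} out=∅

Interfere edges:
  e: {s}
  h: {r,s}
  q: {s}
  r: {h,s}
  s: {e,h,q,r,w}
  w: {s}

N(r) = ["h", "s"]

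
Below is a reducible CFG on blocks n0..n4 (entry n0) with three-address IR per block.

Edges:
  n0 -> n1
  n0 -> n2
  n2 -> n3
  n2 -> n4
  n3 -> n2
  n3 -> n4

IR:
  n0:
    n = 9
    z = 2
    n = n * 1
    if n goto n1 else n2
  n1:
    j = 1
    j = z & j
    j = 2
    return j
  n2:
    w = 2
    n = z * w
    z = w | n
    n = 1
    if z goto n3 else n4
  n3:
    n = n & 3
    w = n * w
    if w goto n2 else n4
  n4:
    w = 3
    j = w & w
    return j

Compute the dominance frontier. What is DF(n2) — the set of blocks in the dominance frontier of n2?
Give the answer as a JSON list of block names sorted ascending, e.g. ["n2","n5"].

Answer: ["n2"]

Working:
idom tree: n1←n0 n2←n0 n3←n2 n4←n2
Dom∩ at merges:
  n2: preds {n0,n3}: {n0} ∩ {n0,n2,n3} = {n0}; idom=n0
  n4: preds {n2,n3}: {n0,n2} ∩ {n0,n2,n3} = {n0,n2}; idom=n2

DF walk-up:
  n2←n0: walk · to n0
  n2←n3: walk n3→n2 to n0
  n4←n2: walk · to n2
  n4←n3: walk n3 to n2
  DF(n0)=∅
  DF(n1)=∅
  DF(n2)={n2}
  DF(n3)={n2,n4}
  DF(n4)=∅

DF(n2) = ["n2"]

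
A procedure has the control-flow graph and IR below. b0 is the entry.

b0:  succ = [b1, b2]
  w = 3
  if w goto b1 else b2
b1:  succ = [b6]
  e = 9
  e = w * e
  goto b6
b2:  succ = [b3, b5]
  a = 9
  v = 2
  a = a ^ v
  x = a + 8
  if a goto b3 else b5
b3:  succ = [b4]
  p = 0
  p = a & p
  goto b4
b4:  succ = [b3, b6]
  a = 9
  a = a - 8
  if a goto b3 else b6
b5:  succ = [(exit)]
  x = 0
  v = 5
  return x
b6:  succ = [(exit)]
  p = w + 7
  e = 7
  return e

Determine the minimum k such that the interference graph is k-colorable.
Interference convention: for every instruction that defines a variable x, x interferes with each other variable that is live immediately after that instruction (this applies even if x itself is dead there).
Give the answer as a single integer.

Block summaries:
  b0 def {w} use ∅
  b1 def {e} use {w}
  b2 def {a,v,x} use ∅
  b3 def {p} use {a}
  b4 def {a} use ∅
  b5 def {v,x} use ∅
  b6 def {e,p} use {w}

Live sets:
  b0 li=∅ lo={w}
  b1 li={w} lo={w}
  b2 li={w} lo={a,w}
  b3 li={a,w} lo={w}
  b4 li={w} lo={a,w}
  b5 li=∅ lo=∅
  b6 li={w} lo=∅

Interfere edges:
  a — {p,v,w,x}
  e — {w}
  p — {a,w}
  v — {a,w,x}
  w — {a,e,p,v,x}
  x — {a,v,w}

Registers:
  {a,v,w,x} pairwise interfere (4-clique) ⇒ χ ≥ 4
  4-colouring: c0={w}  c1={a,e}  c2={p,v}  c3={x}
  χ = 4

Answer: 4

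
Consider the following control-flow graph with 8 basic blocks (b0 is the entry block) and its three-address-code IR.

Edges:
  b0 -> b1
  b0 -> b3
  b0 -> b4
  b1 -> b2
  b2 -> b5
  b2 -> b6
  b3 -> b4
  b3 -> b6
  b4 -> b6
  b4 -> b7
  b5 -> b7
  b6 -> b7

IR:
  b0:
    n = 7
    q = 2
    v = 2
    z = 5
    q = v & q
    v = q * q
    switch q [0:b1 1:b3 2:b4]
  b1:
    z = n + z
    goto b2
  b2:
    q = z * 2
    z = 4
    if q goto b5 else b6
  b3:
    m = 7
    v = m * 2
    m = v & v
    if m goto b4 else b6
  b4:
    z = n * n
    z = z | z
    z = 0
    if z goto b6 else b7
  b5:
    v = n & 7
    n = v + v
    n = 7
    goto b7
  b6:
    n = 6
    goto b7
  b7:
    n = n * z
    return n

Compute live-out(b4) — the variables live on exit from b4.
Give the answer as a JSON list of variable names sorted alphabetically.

Answer: ["n", "z"]

Working:
Block summaries:
  b0 def {n,q,v,z} use ∅
  b1 def {z} use {n,z}
  b2 def {q,z} use {z}
  b3 def {m,v} use ∅
  b4 def {z} use {n}
  b5 def {n,v} use {n}
  b6 def {n} use ∅
  b7 def {n} use {n,z}

Backward fixpoint:
  b0: in=∅ out={n,z}
  b1: in={n,z} out={n,z}
  b2: in={n,z} out={n,z}
  b3: in={n,z} out={n,z}
  b4: in={n} out={n,z}
  b5: in={n,z} out={n,z}
  b6: in={z} out={n,z}
  b7: in={n,z} out=∅

live-out(b4) = ["n", "z"]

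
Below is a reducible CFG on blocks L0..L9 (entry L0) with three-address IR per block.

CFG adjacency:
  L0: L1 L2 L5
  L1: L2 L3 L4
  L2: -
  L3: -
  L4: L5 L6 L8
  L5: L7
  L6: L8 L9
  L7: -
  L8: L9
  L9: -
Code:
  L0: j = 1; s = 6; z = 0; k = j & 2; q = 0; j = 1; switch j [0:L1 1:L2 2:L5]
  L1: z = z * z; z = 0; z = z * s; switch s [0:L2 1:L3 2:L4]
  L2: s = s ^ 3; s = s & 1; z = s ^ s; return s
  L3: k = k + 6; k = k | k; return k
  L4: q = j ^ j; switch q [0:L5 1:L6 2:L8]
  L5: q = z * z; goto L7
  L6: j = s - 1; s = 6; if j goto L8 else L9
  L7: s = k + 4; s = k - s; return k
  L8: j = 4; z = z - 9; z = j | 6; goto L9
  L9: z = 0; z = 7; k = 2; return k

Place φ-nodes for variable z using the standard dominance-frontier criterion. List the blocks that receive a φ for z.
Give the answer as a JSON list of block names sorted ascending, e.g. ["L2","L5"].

idom tree: L1←L0 L2←L0 L3←L1 L4←L1 L5←L0 L6←L4 L7←L5 L8←L4 L9←L4
Dom at joins:
  L2: preds {L0,L1}: {L0} ∩ {L0,L1} = {L0}; idom=L0
  L5: preds {L0,L4}: {L0} ∩ {L0,L1,L4} = {L0}; idom=L0
  L8: preds {L4,L6}: {L0,L1,L4} ∩ {L0,L1,L4,L6} = {L0,L1,L4}; idom=L4
  L9: preds {L6,L8}: {L0,L1,L4,L6} ∩ {L0,L1,L4,L8} = {L0,L1,L4}; idom=L4

Frontier:
  L2←L0: walk · to L0
  L2←L1: walk L1 to L0
  L5←L0: walk · to L0
  L5←L4: walk L4→L1 to L0
  L8←L4: walk · to L4
  L8←L6: walk L6 to L4
  L9←L6: walk L6 to L4
  L9←L8: walk L8 to L4
  L0: DF=∅
  L1: DF={L2,L5}
  L2: DF=∅
  L3: DF=∅
  L4: DF={L5}
  L5: DF=∅
  L6: DF={L8,L9}
  L7: DF=∅
  L8: DF={L9}
  L9: DF=∅

φ for z: defs {L0,L1,L2,L8,L9}
  DF⁺ = {L2,L5,L9}

Answer: ["L2", "L5", "L9"]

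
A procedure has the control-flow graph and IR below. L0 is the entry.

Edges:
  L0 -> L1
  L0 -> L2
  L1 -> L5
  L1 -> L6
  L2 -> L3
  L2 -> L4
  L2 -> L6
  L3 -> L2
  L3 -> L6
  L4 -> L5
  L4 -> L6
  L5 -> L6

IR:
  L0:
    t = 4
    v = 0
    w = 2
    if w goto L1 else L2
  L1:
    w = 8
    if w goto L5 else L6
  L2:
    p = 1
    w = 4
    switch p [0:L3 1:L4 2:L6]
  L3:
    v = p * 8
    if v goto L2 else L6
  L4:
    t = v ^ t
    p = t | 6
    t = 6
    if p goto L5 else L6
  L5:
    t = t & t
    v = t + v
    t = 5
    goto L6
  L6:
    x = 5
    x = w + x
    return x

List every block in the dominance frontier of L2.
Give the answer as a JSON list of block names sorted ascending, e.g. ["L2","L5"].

idom tree: L1←L0 L2←L0 L3←L2 L4←L2 L5←L0 L6←L0
Dom at joins:
  L2: preds {L0,L3}: {L0} ∩ {L0,L2,L3} = {L0}; idom=L0
  L5: preds {L1,L4}: {L0,L1} ∩ {L0,L2,L4} = {L0}; idom=L0
  L6: preds {L1,L2,L3,L4,L5}: {L0,L1} ∩ {L0,L2} ∩ {L0,L2,L3} ∩ {L0,L2,L4} ∩ {L0,L5} = {L0}; idom=L0

DF walk-up:
  L2←L0: walk · to L0
  L2←L3: walk L3→L2 to L0
  L5←L1: walk L1 to L0
  L5←L4: walk L4→L2 to L0
  L6←L1: walk L1 to L0
  L6←L2: walk L2 to L0
  L6←L3: walk L3→L2 to L0
  L6←L4: walk L4→L2 to L0
  L6←L5: walk L5 to L0
  L0: DF=∅
  L1: DF={L5,L6}
  L2: DF={L2,L5,L6}
  L3: DF={L2,L6}
  L4: DF={L5,L6}
  L5: DF={L6}
  L6: DF=∅

DF(L2) = ["L2", "L5", "L6"]

Answer: ["L2", "L5", "L6"]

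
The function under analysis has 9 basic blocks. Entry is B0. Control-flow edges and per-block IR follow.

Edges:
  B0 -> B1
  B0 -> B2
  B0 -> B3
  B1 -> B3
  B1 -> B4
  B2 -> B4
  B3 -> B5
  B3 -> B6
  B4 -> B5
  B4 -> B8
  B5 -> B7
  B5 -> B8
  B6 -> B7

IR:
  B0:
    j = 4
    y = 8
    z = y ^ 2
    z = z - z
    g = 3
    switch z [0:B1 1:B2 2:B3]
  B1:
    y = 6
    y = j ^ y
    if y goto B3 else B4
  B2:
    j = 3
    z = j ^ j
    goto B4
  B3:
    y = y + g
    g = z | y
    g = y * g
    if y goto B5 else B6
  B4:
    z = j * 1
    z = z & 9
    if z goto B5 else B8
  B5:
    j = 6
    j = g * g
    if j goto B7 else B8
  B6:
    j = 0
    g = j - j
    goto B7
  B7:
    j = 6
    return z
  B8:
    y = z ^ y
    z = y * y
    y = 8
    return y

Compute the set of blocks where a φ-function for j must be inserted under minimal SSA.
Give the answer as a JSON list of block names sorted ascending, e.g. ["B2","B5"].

Answer: ["B4", "B5", "B7", "B8"]

Derivation:
idom tree: B1←B0 B2←B0 B3←B0 B4←B0 B5←B0 B6←B3 B7←B0 B8←B0
Dom at joins:
  B3: preds {B0,B1}: {B0} ∩ {B0,B1} = {B0}; idom=B0
  B4: preds {B1,B2}: {B0,B1} ∩ {B0,B2} = {B0}; idom=B0
  B5: preds {B3,B4}: {B0,B3} ∩ {B0,B4} = {B0}; idom=B0
  B7: preds {B5,B6}: {B0,B5} ∩ {B0,B3,B6} = {B0}; idom=B0
  B8: preds {B4,B5}: {B0,B4} ∩ {B0,B5} = {B0}; idom=B0

DF walk-up:
  join B3 pred B0: · stop@B0
  join B3 pred B1: B1 stop@B0
  join B4 pred B1: B1 stop@B0
  join B4 pred B2: B2 stop@B0
  join B5 pred B3: B3 stop@B0
  join B5 pred B4: B4 stop@B0
  join B7 pred B5: B5 stop@B0
  join B7 pred B6: B6→B3 stop@B0
  join B8 pred B4: B4 stop@B0
  join B8 pred B5: B5 stop@B0
  DF(B0)=∅
  DF(B1)={B3,B4}
  DF(B2)={B4}
  DF(B3)={B5,B7}
  DF(B4)={B5,B8}
  DF(B5)={B7,B8}
  DF(B6)={B7}
  DF(B7)=∅
  DF(B8)=∅

φ for j: defs {B0,B2,B5,B6,B7}
  DF⁺ = {B4,B5,B7,B8}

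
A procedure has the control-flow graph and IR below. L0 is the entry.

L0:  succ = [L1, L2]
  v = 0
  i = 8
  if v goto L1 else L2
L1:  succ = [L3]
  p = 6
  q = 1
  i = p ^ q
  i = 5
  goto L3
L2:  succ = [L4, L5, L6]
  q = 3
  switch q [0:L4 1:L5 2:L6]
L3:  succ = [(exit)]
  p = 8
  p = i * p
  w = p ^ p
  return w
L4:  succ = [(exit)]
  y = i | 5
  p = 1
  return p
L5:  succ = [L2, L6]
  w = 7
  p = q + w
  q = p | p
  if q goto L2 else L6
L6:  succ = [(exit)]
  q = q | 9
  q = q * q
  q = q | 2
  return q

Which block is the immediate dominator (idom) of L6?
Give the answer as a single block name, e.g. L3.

idom tree: L1←L0 L2←L0 L3←L1 L4←L2 L5←L2 L6←L2
Dom∩ at merges:
  L2: preds {L0,L5}: {L0} ∩ {L0,L2,L5} = {L0}; idom=L0
  L6: preds {L2,L5}: {L0,L2} ∩ {L0,L2,L5} = {L0,L2}; idom=L2

idom(L6) = L2

Answer: L2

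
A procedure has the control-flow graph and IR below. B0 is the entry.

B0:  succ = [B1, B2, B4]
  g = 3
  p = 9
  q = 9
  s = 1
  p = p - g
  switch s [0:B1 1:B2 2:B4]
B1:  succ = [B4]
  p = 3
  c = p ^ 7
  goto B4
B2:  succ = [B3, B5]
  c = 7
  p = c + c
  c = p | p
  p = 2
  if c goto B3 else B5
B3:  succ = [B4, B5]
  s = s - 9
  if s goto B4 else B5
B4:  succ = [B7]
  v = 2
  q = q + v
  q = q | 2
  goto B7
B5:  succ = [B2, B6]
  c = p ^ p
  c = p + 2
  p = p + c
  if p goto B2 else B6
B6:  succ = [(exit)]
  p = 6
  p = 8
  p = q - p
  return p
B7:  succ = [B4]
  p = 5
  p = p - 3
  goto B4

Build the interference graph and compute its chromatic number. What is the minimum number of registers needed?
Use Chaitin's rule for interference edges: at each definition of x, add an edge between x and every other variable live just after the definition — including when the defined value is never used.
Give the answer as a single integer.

Block summaries:
  B0 def {g,p,q,s} use ∅
  B1 def {c,p} use ∅
  B2 def {c,p} use ∅
  B3 def {s} use {s}
  B4 def {q,v} use {q}
  B5 def {c,p} use {p}
  B6 def {p} use {q}
  B7 def {p} use ∅

Liveness:
  B0 li=∅ lo={q,s}
  B1 li={q} lo={q}
  B2 li={q,s} lo={p,q,s}
  B3 li={p,q,s} lo={p,q,s}
  B4 li={q} lo={q}
  B5 li={p,q,s} lo={q,s}
  B6 li={q} lo=∅
  B7 li={q} lo={q}

Conflict graph:
  c↔{p,q,s}
  g↔{p,q,s}
  p↔{c,g,q,s}
  q↔{c,g,p,s,v}
  s↔{c,g,p,q}
  v↔{q}

Chromatic number:
  clique {c,p,q,s} ⇒ need ≥ 4
  assign c→c3 g→c3 p→c1 q→c0 s→c2 v→c1 — no edge inside a register ⇒ χ ≤ 4
  χ = 4

Answer: 4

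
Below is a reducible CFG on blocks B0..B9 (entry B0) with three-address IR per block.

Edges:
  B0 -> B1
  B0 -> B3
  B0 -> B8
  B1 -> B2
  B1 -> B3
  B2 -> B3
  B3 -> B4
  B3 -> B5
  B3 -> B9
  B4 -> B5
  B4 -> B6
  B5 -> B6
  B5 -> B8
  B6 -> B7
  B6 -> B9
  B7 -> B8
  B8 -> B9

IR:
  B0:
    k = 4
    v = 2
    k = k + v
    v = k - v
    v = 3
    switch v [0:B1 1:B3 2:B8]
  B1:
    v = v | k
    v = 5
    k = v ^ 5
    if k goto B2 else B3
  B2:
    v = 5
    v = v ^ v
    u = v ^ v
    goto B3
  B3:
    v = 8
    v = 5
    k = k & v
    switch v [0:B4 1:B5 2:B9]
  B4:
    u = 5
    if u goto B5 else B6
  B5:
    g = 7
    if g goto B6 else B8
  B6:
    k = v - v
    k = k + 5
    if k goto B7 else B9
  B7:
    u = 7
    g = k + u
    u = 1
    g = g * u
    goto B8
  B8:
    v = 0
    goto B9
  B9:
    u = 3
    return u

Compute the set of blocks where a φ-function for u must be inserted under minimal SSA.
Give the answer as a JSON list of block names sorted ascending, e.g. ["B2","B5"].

idom tree: B1←B0 B2←B1 B3←B0 B4←B3 B5←B3 B6←B3 B7←B6 B8←B0 B9←B0
Dom∩ at merges:
  B3: preds {B0,B1,B2}: {B0} ∩ {B0,B1} ∩ {B0,B1,B2} = {B0}; idom=B0
  B5: preds {B3,B4}: {B0,B3} ∩ {B0,B3,B4} = {B0,B3}; idom=B3
  B6: preds {B4,B5}: {B0,B3,B4} ∩ {B0,B3,B5} = {B0,B3}; idom=B3
  B8: preds {B0,B5,B7}: {B0} ∩ {B0,B3,B5} ∩ {B0,B3,B6,B7} = {B0}; idom=B0
  B9: preds {B3,B6,B8}: {B0,B3} ∩ {B0,B3,B6} ∩ {B0,B8} = {B0}; idom=B0

DF derivation:
  join B3 pred B0: · stop@B0
  join B3 pred B1: B1 stop@B0
  join B3 pred B2: B2→B1 stop@B0
  join B5 pred B3: · stop@B3
  join B5 pred B4: B4 stop@B3
  join B6 pred B4: B4 stop@B3
  join B6 pred B5: B5 stop@B3
  join B8 pred B0: · stop@B0
  join B8 pred B5: B5→B3 stop@B0
  join B8 pred B7: B7→B6→B3 stop@B0
  join B9 pred B3: B3 stop@B0
  join B9 pred B6: B6→B3 stop@B0
  join B9 pred B8: B8 stop@B0
  B0 → ∅
  B1 → {B3}
  B2 → {B3}
  B3 → {B8,B9}
  B4 → {B5,B6}
  B5 → {B6,B8}
  B6 → {B8,B9}
  B7 → {B8}
  B8 → {B9}
  B9 → ∅

φ for u: defs {B2,B4,B7,B9}
  DF⁺ = {B3,B5,B6,B8,B9}

Answer: ["B3", "B5", "B6", "B8", "B9"]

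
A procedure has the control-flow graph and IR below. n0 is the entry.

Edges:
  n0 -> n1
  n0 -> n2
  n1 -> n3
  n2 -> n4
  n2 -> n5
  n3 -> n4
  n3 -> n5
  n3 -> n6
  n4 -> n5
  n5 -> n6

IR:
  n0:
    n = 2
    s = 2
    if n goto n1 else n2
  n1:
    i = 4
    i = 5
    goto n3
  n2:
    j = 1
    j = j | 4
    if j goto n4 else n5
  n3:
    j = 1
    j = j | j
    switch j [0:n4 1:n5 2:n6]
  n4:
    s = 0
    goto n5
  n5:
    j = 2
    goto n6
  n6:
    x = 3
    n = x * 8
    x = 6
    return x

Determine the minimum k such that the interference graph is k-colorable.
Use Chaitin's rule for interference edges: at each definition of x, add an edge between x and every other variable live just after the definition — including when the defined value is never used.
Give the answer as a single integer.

def/use:
  n0: def={n,s} ue=∅
  n1: def={i} ue=∅
  n2: def={j} ue=∅
  n3: def={j} ue=∅
  n4: def={s} ue=∅
  n5: def={j} ue=∅
  n6: def={n,x} ue=∅

Liveness:
  n0 li=∅ lo=∅
  n1 li=∅ lo=∅
  n2 li=∅ lo=∅
  n3 li=∅ lo=∅
  n4 li=∅ lo=∅
  n5 li=∅ lo=∅
  n6 li=∅ lo=∅

Interference:
  i↔∅
  j↔∅
  n↔{s}
  s↔{n}
  x↔∅

Colouring:
  {n,s} pairwise interfere (2-clique) ⇒ χ ≥ 2
  2-colouring: r0={i,j,n,x}  r1={s}
  χ = 2

Answer: 2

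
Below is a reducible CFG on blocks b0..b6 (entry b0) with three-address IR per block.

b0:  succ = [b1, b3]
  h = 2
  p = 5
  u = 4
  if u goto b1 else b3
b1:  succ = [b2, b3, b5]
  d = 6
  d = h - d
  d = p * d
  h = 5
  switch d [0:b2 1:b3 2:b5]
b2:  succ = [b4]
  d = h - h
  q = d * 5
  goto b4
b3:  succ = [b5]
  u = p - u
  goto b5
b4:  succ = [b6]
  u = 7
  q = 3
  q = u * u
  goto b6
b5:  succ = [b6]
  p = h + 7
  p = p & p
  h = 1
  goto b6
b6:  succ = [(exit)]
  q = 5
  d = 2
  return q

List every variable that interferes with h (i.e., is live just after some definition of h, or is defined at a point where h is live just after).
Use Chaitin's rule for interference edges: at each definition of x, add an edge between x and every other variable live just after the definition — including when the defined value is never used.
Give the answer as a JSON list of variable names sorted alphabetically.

Answer: ["d", "p", "u"]

Working:
Block summaries:
  b0: def={h,p,u} ue=∅
  b1: def={d,h} ue={h,p}
  b2: def={d,q} ue={h}
  b3: def={u} ue={p,u}
  b4: def={q,u} ue=∅
  b5: def={h,p} ue={h}
  b6: def={d,q} ue=∅

Live sets:
  live b0: ∅→{h,p,u}
  live b1: {h,p,u}→{h,p,u}
  live b2: {h}→∅
  live b3: {h,p,u}→{h}
  live b4: ∅→∅
  live b5: {h}→∅
  live b6: ∅→∅

Interfere edges:
  d: {h,p,q,u}
  h: {d,p,u}
  p: {d,h,u}
  q: {d,u}
  u: {d,h,p,q}

N(h) = ["d", "p", "u"]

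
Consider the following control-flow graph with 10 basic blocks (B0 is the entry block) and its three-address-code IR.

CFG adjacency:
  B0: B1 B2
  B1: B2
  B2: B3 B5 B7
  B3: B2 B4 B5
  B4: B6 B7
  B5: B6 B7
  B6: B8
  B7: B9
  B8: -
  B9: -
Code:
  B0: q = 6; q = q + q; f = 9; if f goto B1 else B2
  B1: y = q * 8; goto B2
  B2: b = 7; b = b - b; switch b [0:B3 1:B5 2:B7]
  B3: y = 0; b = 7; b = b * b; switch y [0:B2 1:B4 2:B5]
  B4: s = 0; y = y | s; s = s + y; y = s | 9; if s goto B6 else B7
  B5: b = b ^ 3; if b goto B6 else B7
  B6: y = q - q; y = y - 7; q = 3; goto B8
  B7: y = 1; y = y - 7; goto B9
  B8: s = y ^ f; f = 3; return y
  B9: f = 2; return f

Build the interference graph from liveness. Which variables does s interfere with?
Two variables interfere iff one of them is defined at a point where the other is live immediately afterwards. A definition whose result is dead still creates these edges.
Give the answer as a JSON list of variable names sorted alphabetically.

Answer: ["f", "q", "y"]

Derivation:
def/use:
  B0: def={f,q} ue=∅
  B1: def={y} ue={q}
  B2: def={b} ue=∅
  B3: def={b,y} ue=∅
  B4: def={s,y} ue={y}
  B5: def={b} ue={b}
  B6: def={q,y} ue={q}
  B7: def={y} ue=∅
  B8: def={f,s} ue={f,y}
  B9: def={f} ue=∅

Liveness:
  live B0: ∅→{f,q}
  live B1: {f,q}→{f,q}
  live B2: {f,q}→{b,f,q}
  live B3: {f,q}→{b,f,q,y}
  live B4: {f,q,y}→{f,q}
  live B5: {b,f,q}→{f,q}
  live B6: {f,q}→{f,y}
  live B7: ∅→∅
  live B8: {f,y}→∅
  live B9: ∅→∅

Interfere edges:
  b: {f,q,y}
  f: {b,q,s,y}
  q: {b,f,s,y}
  s: {f,q,y}
  y: {b,f,q,s}

N(s) = ["f", "q", "y"]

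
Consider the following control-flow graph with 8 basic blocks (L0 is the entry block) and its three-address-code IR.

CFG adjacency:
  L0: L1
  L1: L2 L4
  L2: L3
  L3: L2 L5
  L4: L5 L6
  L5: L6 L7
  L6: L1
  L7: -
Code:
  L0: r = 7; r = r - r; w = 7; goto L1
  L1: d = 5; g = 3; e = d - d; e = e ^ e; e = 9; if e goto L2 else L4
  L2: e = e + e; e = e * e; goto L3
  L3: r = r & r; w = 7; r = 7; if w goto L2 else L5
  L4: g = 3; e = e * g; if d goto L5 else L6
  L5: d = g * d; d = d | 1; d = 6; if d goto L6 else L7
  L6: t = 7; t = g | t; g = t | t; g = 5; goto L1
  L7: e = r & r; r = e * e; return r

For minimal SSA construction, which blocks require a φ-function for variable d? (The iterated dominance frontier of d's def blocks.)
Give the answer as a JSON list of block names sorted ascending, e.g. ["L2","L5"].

Answer: ["L1", "L6"]

Derivation:
idom tree: L1←L0 L2←L1 L3←L2 L4←L1 L5←L1 L6←L1 L7←L5
Join-block Dom:
  L1: preds {L0,L6}: {L0} ∩ {L0,L1,L6} = {L0}; idom=L0
  L2: preds {L1,L3}: {L0,L1} ∩ {L0,L1,L2,L3} = {L0,L1}; idom=L1
  L5: preds {L3,L4}: {L0,L1,L2,L3} ∩ {L0,L1,L4} = {L0,L1}; idom=L1
  L6: preds {L4,L5}: {L0,L1,L4} ∩ {L0,L1,L5} = {L0,L1}; idom=L1

Frontier:
  join L1 pred L0: · stop@L0
  join L1 pred L6: L6→L1 stop@L0
  join L2 pred L1: · stop@L1
  join L2 pred L3: L3→L2 stop@L1
  join L5 pred L3: L3→L2 stop@L1
  join L5 pred L4: L4 stop@L1
  join L6 pred L4: L4 stop@L1
  join L6 pred L5: L5 stop@L1
  L0 → ∅
  L1 → {L1}
  L2 → {L2,L5}
  L3 → {L2,L5}
  L4 → {L5,L6}
  L5 → {L6}
  L6 → {L1}
  L7 → ∅

φ for d: defs {L1,L5}
  DF⁺ = {L1,L6}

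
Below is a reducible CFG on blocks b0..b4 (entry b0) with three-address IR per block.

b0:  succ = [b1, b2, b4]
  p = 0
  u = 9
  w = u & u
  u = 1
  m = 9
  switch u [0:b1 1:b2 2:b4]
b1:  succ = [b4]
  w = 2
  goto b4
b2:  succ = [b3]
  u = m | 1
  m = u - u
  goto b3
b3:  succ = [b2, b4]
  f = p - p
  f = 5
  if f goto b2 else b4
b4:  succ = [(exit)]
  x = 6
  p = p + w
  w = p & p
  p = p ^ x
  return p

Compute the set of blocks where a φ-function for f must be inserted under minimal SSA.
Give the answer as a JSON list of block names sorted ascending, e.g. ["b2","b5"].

Answer: ["b2", "b4"]

Analysis:
idom tree: b1←b0 b2←b0 b3←b2 b4←b0
Join-block Dom:
  b2: preds {b0,b3}: {b0} ∩ {b0,b2,b3} = {b0}; idom=b0
  b4: preds {b0,b1,b3}: {b0} ∩ {b0,b1} ∩ {b0,b2,b3} = {b0}; idom=b0

DF derivation:
  join b2 pred b0: · stop@b0
  join b2 pred b3: b3→b2 stop@b0
  join b4 pred b0: · stop@b0
  join b4 pred b1: b1 stop@b0
  join b4 pred b3: b3→b2 stop@b0
  b0: DF=∅
  b1: DF={b4}
  b2: DF={b2,b4}
  b3: DF={b2,b4}
  b4: DF=∅

φ for f: defs {b3}
  DF⁺ = {b2,b4}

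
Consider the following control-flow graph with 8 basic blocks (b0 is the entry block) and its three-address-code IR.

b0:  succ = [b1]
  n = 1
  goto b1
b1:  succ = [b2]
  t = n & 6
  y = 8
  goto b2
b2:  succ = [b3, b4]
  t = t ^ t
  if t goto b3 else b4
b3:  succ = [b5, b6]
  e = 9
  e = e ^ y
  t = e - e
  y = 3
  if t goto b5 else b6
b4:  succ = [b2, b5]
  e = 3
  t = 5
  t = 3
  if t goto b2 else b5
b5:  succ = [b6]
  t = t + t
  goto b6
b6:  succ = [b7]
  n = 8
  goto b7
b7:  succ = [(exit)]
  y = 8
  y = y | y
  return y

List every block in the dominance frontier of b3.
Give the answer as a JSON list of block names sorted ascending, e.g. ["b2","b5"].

Answer: ["b5", "b6"]

Analysis:
idom tree: b1←b0 b2←b1 b3←b2 b4←b2 b5←b2 b6←b2 b7←b6
Join-block Dom:
  b2: preds {b1,b4}: {b0,b1} ∩ {b0,b1,b2,b4} = {b0,b1}; idom=b1
  b5: preds {b3,b4}: {b0,b1,b2,b3} ∩ {b0,b1,b2,b4} = {b0,b1,b2}; idom=b2
  b6: preds {b3,b5}: {b0,b1,b2,b3} ∩ {b0,b1,b2,b5} = {b0,b1,b2}; idom=b2

DF walk-up:
  join b2 pred b1: · stop@b1
  join b2 pred b4: b4→b2 stop@b1
  join b5 pred b3: b3 stop@b2
  join b5 pred b4: b4 stop@b2
  join b6 pred b3: b3 stop@b2
  join b6 pred b5: b5 stop@b2
  DF(b0)=∅
  DF(b1)=∅
  DF(b2)={b2}
  DF(b3)={b5,b6}
  DF(b4)={b2,b5}
  DF(b5)={b6}
  DF(b6)=∅
  DF(b7)=∅

DF(b3) = ["b5", "b6"]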